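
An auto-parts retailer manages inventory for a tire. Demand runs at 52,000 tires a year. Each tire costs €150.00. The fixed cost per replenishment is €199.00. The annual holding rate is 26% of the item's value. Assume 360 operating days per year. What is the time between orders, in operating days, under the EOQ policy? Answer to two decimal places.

Holding cost H = 0.26 × €150.00 = €39.0000 per unit per year.
The optimal lot size = √(2DS/H) = √(2 × 52,000 × 199 / 39) ≈ 728.47.
Cycle time = Q*/D × 360 = 728.47 / 52,000 × 360 ≈ 5.043 days.

T ≈ 5.04 days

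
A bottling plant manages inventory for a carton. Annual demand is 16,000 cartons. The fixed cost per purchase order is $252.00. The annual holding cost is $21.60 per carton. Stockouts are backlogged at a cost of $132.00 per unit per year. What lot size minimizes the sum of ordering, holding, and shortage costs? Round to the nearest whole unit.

Q* ≈ 659 cartons

With planned backorders, Q* = √(2DS/H) · √((H+B)/B).
√(2DS/H) = √(2 × 16,000 × 252 / 21.6) = 611.010.
√((H+B)/B) = √((21.6+132)/132) = 1.0787.
Q* ≈ 659.109.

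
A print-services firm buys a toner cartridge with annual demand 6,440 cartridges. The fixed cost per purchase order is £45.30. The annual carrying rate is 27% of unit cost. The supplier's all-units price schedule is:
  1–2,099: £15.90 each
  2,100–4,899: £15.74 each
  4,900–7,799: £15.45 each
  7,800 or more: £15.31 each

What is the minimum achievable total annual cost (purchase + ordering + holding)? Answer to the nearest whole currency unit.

TC* ≈ £103,979

Holding cost per unit per year at price C is H = 0.27·C.
Evaluate total cost at each tier's feasible EOQ or, if the EOQ is below the tier, at the tier's minimum quantity.
EOQ at £15.90 = 368.7 (feasible in tier 1): TC = 6,440×£15.90 + (6,440/368.7)×45.3 + (368.7/2)×0.27×£15.90 = £103,978.66.
EOQ at £15.74 = 370.5 < 2100, so use break Q=2100: TC = 6,440×£15.74 + (6,440/2100.0)×45.3 + (2100.0/2)×0.27×£15.74 = £105,966.81.
EOQ at £15.45 = 374.0 < 4900, so use break Q=4900: TC = 6,440×£15.45 + (6,440/4900.0)×45.3 + (4900.0/2)×0.27×£15.45 = £109,777.71.
EOQ at £15.31 = 375.7 < 7800, so use break Q=7800: TC = 6,440×£15.31 + (6,440/7800.0)×45.3 + (7800.0/2)×0.27×£15.31 = £114,755.23.
Lowest total cost among the candidates is at Q = 368.7.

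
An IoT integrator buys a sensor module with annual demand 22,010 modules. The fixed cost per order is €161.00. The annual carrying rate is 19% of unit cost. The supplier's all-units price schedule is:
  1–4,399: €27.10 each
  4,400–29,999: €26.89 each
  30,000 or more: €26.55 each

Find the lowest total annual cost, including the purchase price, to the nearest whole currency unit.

Holding cost per unit per year at price C is H = 0.19·C.
Evaluate total cost at each tier's feasible EOQ or, if the EOQ is below the tier, at the tier's minimum quantity.
EOQ at €27.10 = 1173.2 (feasible in tier 1): TC = 22,010×€27.10 + (22,010/1173.2)×161 + (1173.2/2)×0.19×€27.10 = €602,511.87.
EOQ at €26.89 = 1177.8 < 4400, so use break Q=4400: TC = 22,010×€26.89 + (22,010/4400.0)×161 + (4400.0/2)×0.19×€26.89 = €603,894.29.
EOQ at €26.55 = 1185.3 < 30000, so use break Q=30000: TC = 22,010×€26.55 + (22,010/30000.0)×161 + (30000.0/2)×0.19×€26.55 = €660,151.12.
Lowest total cost among the candidates is at Q = 1173.2.

TC* ≈ €602,512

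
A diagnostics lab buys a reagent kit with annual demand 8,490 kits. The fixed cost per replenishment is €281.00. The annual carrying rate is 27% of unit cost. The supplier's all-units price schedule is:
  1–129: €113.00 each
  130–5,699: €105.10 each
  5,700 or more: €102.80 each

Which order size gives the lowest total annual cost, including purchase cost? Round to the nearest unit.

Holding cost per unit per year at price C is H = 0.27·C.
For each price level, check whether its EOQ is feasible; otherwise the best quantity at that price is the breakpoint.
Tier 1 (€113.00): EOQ = 395.5 exceeds tier's upper bound 129, so this tier is dominated.
EOQ at €105.10 = 410.1 (feasible in tier 2): TC = 8,490×€105.10 + (8,490/410.1)×281 + (410.1/2)×0.27×€105.10 = €903,935.04.
EOQ at €102.80 = 414.6 < 5700, so use break Q=5700: TC = 8,490×€102.80 + (8,490/5700.0)×281 + (5700.0/2)×0.27×€102.80 = €952,295.14.
Lowest total cost is €903,935.04 at Q = 410.1.

Q* ≈ 410 kits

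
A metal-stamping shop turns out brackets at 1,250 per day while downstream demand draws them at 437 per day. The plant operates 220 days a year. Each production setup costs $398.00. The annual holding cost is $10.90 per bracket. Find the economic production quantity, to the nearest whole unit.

Annual demand D = 437 × 220 = 96,140.
Production build-up factor (1 − d/p) = 1 − 437/1,250 = 0.6504.
Q* = √(2DS / (H(1 − d/p))) = √(2 × 96,140 × 398 / (10.9 × 0.6504)).
= √(76,527,440 / 7.0894) ≈ 3285.527.

Q* ≈ 3,286 brackets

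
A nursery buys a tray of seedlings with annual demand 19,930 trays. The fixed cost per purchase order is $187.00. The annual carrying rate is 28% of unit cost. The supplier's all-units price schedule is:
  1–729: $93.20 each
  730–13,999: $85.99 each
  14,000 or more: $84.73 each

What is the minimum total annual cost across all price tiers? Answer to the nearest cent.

Holding cost per unit per year at price C is H = 0.28·C.
Candidates are each tier's EOQ (if it falls in that tier) and each price-break quantity.
EOQ at $93.20 = 534.4 (feasible in tier 1): TC = 19,930×$93.20 + (19,930/534.4)×187 + (534.4/2)×0.28×$93.20 = $1,871,422.86.
EOQ at $85.99 = 556.4 < 730, so use break Q=730: TC = 19,930×$85.99 + (19,930/730.0)×187 + (730.0/2)×0.28×$85.99 = $1,727,674.23.
EOQ at $84.73 = 560.5 < 14000, so use break Q=14000: TC = 19,930×$84.73 + (19,930/14000.0)×187 + (14000.0/2)×0.28×$84.73 = $1,855,005.91.
Lowest total cost among the candidates is at Q = 730.0.

TC* ≈ $1,727,674.23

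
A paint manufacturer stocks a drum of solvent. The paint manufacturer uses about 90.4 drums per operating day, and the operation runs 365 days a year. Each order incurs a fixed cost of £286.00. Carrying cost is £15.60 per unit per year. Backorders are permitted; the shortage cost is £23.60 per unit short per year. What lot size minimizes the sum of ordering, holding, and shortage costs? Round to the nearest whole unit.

Annual demand D = 90.4 × 365 = 32,996.
With planned backorders, Q* = √(2DS/H) · √((H+B)/B).
√(2DS/H) = √(2 × 32,996 × 286 / 15.6) = 1099.933.
√((H+B)/B) = √((15.6+23.6)/23.6) = 1.2888.
Q* ≈ 1417.599.

Q* ≈ 1,418 drums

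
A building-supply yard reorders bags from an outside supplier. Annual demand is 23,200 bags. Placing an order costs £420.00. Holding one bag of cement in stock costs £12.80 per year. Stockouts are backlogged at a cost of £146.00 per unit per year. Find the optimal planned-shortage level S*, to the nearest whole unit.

S* ≈ 104 bags

With planned backorders, Q* = √(2DS/H) · √((H+B)/B).
√(2DS/H) = √(2 × 23,200 × 420 / 12.8) = 1233.896.
√((H+B)/B) = √((12.8+146)/146) = 1.0429.
Q* ≈ 1286.849.
S* = Q* · H/(H+B) = 1286.849 × 12.8/158.8 ≈ 103.726.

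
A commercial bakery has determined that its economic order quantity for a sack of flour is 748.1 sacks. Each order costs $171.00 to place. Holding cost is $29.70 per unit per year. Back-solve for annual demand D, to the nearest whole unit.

D ≈ 48,601 sacks per year

Squaring Q* = √(2DS/H) gives Q*² = 2DS/H.
From Q* = √(2DS/H): D = Q*²H / (2S) = 748.1² × 29.7 / (2 × 171) = 48601.498.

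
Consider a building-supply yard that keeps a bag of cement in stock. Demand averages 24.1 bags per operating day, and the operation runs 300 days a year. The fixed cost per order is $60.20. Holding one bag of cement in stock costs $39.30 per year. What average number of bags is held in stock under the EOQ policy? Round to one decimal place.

Average inventory ≈ 74.4 bags

Annual demand D = 24.1 × 300 = 7,230.
Q* = √(2DS/H) = √(2 × 7,230 × 60.2 / 39.3) ≈ 148.83.
Average inventory = Q*/2 ≈ 148.83 / 2 = 74.414.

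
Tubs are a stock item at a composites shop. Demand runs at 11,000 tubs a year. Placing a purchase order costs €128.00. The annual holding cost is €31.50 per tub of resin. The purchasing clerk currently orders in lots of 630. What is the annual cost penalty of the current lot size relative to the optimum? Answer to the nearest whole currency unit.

Extra cost ≈ €2,739 per year

EOQ = √(2DS/H) = √(2 × 11,000 × 128 / 31.5) ≈ 298.99.
Cost at Q* = (D/Q*)S + (Q*/2)H = √(2DSH) ≈ €9,418.28.
Cost at Q = 630: (11,000/630)×128 + (630/2)×31.5 = €2,234.92 + €9,922.50 = €12,157.42.
Excess = €12,157.42 − €9,418.28 = €2,739.14.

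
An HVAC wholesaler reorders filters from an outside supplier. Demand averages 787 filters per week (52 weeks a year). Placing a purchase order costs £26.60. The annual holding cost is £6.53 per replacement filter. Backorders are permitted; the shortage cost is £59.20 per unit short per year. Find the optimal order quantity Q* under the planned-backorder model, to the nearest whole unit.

Q* ≈ 608 filters

Annual demand D = 787 × 52 = 40,924.
With planned backorders, Q* = √(2DS/H) · √((H+B)/B).
√(2DS/H) = √(2 × 40,924 × 26.6 / 6.53) = 577.415.
√((H+B)/B) = √((6.53+59.2)/59.2) = 1.0537.
Q* ≈ 608.428.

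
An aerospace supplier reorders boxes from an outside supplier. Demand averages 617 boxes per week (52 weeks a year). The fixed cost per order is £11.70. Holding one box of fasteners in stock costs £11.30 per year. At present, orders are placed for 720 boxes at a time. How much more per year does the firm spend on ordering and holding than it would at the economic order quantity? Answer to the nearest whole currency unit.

Extra cost ≈ £1,677 per year

Annual demand D = 617 × 52 = 32,084.
EOQ = √(2DS/H) = √(2 × 32,084 × 11.7 / 11.3) ≈ 257.76.
Cost at Q* = (D/Q*)S + (Q*/2)H = √(2DSH) ≈ £2,912.67.
Cost at Q = 720: (32,084/720)×11.7 + (720/2)×11.3 = £521.37 + £4,068.00 = £4,589.37.
Excess = £4,589.37 − £2,912.67 = £1,676.69.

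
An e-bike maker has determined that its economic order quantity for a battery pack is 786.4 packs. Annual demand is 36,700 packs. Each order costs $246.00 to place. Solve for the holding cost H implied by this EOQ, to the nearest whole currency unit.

H ≈ $29

Invert the EOQ relation Q*² = 2DS/H.
From Q* = √(2DS/H): H = 2DS / Q*² = 2 × 36,700 × 246 / 786.4² = 29.1974.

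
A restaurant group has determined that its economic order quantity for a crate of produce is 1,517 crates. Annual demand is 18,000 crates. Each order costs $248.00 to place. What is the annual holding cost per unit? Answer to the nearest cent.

The basic EOQ model gives Q* = √(2DS/H); rearrange for the unknown.
From Q* = √(2DS/H): H = 2DS / Q*² = 2 × 18,000 × 248 / 1,517² = 3.8796.

H ≈ $3.88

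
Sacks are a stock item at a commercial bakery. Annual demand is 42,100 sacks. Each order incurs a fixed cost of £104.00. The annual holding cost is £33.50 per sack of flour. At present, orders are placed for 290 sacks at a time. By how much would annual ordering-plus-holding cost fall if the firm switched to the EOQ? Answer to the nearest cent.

Extra cost ≈ £2,827.89 per year

EOQ = √(2DS/H) = √(2 × 42,100 × 104 / 33.5) ≈ 511.27.
Cost at Q* = (D/Q*)S + (Q*/2)H = √(2DSH) ≈ £17,127.55.
Cost at Q = 290: (42,100/290)×104 + (290/2)×33.5 = £15,097.93 + £4,857.50 = £19,955.43.
Excess = £19,955.43 − £17,127.55 = £2,827.89.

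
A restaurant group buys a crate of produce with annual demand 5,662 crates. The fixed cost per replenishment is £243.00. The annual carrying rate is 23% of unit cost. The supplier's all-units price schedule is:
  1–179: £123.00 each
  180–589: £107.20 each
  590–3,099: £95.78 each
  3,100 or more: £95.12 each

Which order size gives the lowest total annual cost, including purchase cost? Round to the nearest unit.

Q* ≈ 590 crates

Holding cost per unit per year at price C is H = 0.23·C.
For each price level, check whether its EOQ is feasible; otherwise the best quantity at that price is the breakpoint.
Tier 1 (£123.00): EOQ = 311.9 exceeds tier's upper bound 179, so this tier is dominated.
EOQ at £107.20 = 334.1 (feasible in tier 2): TC = 5,662×£107.20 + (5,662/334.1)×243 + (334.1/2)×0.23×£107.20 = £615,203.31.
EOQ at £95.78 = 353.4 < 590, so use break Q=590: TC = 5,662×£95.78 + (5,662/590.0)×243 + (590.0/2)×0.23×£95.78 = £551,137.01.
EOQ at £95.12 = 354.7 < 3100, so use break Q=3100: TC = 5,662×£95.12 + (5,662/3100.0)×243 + (3100.0/2)×0.23×£95.12 = £572,923.55.
Lowest total cost is £551,137.01 at Q = 590.0.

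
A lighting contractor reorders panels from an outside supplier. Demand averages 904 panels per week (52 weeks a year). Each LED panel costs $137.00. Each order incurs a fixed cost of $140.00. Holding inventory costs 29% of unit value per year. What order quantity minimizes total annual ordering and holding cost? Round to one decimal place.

Annual demand D = 904 × 52 = 47,008.
Holding cost H = 0.29 × $137.00 = $39.7300 per unit per year.
EOQ = √(2DS / H) = √(2 × 47,008 × 140 / 39.73).
= √(13,162,240 / 39.73) = √331,292.2225 ≈ 575.580.

Q* ≈ 575.6 panels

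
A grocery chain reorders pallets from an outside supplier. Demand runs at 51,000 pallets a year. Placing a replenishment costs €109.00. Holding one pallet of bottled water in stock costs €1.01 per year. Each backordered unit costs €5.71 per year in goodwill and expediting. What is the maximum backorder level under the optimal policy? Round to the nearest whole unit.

S* ≈ 541 pallets

With planned backorders, Q* = √(2DS/H) · √((H+B)/B).
√(2DS/H) = √(2 × 51,000 × 109 / 1.01) = 3317.819.
√((H+B)/B) = √((1.01+5.71)/5.71) = 1.0848.
Q* ≈ 3599.310.
S* = Q* · H/(H+B) = 3599.310 × 1.01/6.72 ≈ 540.968.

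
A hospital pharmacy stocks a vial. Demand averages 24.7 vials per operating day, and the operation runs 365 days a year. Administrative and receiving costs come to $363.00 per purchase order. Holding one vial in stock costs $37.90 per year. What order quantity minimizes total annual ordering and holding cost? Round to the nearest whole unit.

Annual demand D = 24.7 × 365 = 9,015.5.
EOQ = √(2DS / H) = √(2 × 9,015.5 × 363 / 37.9).
= √(6,545,253 / 37.9) = √172,697.9683 ≈ 415.569.

Q* ≈ 416 vials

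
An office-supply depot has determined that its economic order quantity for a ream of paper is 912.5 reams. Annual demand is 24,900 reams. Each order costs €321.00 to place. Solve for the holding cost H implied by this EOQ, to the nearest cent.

H ≈ €19.20

Squaring Q* = √(2DS/H) gives Q*² = 2DS/H.
From Q* = √(2DS/H): H = 2DS / Q*² = 2 × 24,900 × 321 / 912.5² = 19.1986.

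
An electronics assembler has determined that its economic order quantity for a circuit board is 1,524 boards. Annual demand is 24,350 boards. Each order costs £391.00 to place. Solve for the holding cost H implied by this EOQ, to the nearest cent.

The basic EOQ model gives Q* = √(2DS/H); rearrange for the unknown.
From Q* = √(2DS/H): H = 2DS / Q*² = 2 × 24,350 × 391 / 1,524² = 8.1985.

H ≈ £8.20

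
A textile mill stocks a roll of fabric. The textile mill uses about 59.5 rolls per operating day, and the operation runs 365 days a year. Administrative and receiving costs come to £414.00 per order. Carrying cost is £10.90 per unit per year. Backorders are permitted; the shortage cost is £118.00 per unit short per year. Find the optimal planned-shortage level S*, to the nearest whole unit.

Annual demand D = 59.5 × 365 = 21,717.5.
With planned backorders, Q* = √(2DS/H) · √((H+B)/B).
√(2DS/H) = √(2 × 21,717.5 × 414 / 10.9) = 1284.419.
√((H+B)/B) = √((10.9+118)/118) = 1.0452.
Q* ≈ 1342.432.
S* = Q* · H/(H+B) = 1342.432 × 10.9/128.9 ≈ 113.518.

S* ≈ 114 rolls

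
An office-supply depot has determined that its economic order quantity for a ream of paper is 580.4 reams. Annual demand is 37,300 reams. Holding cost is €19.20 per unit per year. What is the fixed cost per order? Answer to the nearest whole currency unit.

S ≈ €87

Squaring Q* = √(2DS/H) gives Q*² = 2DS/H.
From Q* = √(2DS/H): S = Q*²H / (2D) = 580.4² × 19.2 / (2 × 37,300) = 86.6996.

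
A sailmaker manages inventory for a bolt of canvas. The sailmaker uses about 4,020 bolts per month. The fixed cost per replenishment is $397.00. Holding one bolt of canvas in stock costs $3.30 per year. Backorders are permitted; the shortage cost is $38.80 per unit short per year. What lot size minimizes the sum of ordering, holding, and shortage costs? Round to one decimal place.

Annual demand D = 4,020 × 12 = 48,240.
With planned backorders, Q* = √(2DS/H) · √((H+B)/B).
√(2DS/H) = √(2 × 48,240 × 397 / 3.3) = 3406.881.
√((H+B)/B) = √((3.3+38.8)/38.8) = 1.0417.
Q* ≈ 3548.805.

Q* ≈ 3,548.8 bolts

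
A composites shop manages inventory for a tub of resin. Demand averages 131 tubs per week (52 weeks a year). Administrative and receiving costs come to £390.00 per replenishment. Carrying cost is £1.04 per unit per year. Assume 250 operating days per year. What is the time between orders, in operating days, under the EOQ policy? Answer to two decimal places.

T ≈ 82.95 days

Annual demand D = 131 × 52 = 6,812.
EOQ = √(2DS/H) = √(2 × 6,812 × 390 / 1.04) ≈ 2260.31.
Cycle time = Q*/D × 250 = 2260.31 / 6,812 × 250 ≈ 82.953 days.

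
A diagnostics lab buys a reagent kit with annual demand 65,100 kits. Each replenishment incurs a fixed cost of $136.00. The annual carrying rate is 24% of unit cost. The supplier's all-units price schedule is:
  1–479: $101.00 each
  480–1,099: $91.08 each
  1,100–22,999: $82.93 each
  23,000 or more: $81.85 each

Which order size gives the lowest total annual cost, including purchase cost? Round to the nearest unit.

Holding cost per unit per year at price C is H = 0.24·C.
Evaluate total cost at each tier's feasible EOQ or, if the EOQ is below the tier, at the tier's minimum quantity.
Tier 1 ($101.00): EOQ = 854.7 exceeds tier's upper bound 479, so this tier is dominated.
EOQ at $91.08 = 900.0 (feasible in tier 2): TC = 65,100×$91.08 + (65,100/900.0)×136 + (900.0/2)×0.24×$91.08 = $5,948,981.97.
EOQ at $82.93 = 943.2 < 1100, so use break Q=1100: TC = 65,100×$82.93 + (65,100/1100.0)×136 + (1100.0/2)×0.24×$82.93 = $5,417,738.49.
EOQ at $81.85 = 949.4 < 23000, so use break Q=23000: TC = 65,100×$81.85 + (65,100/23000.0)×136 + (23000.0/2)×0.24×$81.85 = $5,554,725.94.
Lowest total cost is $5,417,738.49 at Q = 1100.0.

Q* ≈ 1,100 kits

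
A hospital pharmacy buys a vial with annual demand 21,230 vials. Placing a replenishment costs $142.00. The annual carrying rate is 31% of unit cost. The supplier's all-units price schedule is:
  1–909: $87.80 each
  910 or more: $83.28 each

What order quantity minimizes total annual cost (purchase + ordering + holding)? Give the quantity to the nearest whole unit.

Holding cost per unit per year at price C is H = 0.31·C.
Candidates are each tier's EOQ (if it falls in that tier) and each price-break quantity.
EOQ at $87.80 = 470.7 (feasible in tier 1): TC = 21,230×$87.80 + (21,230/470.7)×142 + (470.7/2)×0.31×$87.80 = $1,876,804.39.
EOQ at $83.28 = 483.3 < 910, so use break Q=910: TC = 21,230×$83.28 + (21,230/910.0)×142 + (910.0/2)×0.31×$83.28 = $1,783,093.86.
Lowest total cost is $1,783,093.86 at Q = 910.0.

Q* ≈ 910 vials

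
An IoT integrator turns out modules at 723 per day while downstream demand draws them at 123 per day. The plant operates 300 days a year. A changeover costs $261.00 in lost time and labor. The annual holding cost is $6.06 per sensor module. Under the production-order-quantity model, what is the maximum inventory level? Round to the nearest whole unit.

Annual demand D = 123 × 300 = 36,900.
Production build-up factor (1 − d/p) = 1 − 123/723 = 0.8299.
Q* = √(2DS / (H(1 − d/p))) = √(2 × 36,900 × 261 / (6.06 × 0.8299)).
= √(19,261,800 / 5.029) ≈ 1957.067.
Maximum inventory = Q*(1 − d/p) = 1957.067 × 0.8299 ≈ 1624.122.

I_max ≈ 1,624 modules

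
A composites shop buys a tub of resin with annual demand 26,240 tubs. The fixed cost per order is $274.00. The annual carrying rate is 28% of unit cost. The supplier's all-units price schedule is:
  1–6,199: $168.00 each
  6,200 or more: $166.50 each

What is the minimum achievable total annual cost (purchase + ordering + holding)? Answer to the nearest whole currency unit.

TC* ≈ $4,434,328

Holding cost per unit per year at price C is H = 0.28·C.
For each price level, check whether its EOQ is feasible; otherwise the best quantity at that price is the breakpoint.
EOQ at $168.00 = 552.9 (feasible in tier 1): TC = 26,240×$168.00 + (26,240/552.9)×274 + (552.9/2)×0.28×$168.00 = $4,434,327.93.
EOQ at $166.50 = 555.4 < 6200, so use break Q=6200: TC = 26,240×$166.50 + (26,240/6200.0)×274 + (6200.0/2)×0.28×$166.50 = $4,514,641.64.
Lowest total cost among the candidates is at Q = 552.9.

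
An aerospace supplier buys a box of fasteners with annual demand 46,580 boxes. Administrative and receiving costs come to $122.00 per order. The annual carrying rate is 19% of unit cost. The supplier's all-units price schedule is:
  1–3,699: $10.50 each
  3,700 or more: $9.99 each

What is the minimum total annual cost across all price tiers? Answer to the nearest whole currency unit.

Holding cost per unit per year at price C is H = 0.19·C.
For each price level, check whether its EOQ is feasible; otherwise the best quantity at that price is the breakpoint.
EOQ at $10.50 = 2386.8 (feasible in tier 1): TC = 46,580×$10.50 + (46,580/2386.8)×122 + (2386.8/2)×0.19×$10.50 = $493,851.74.
EOQ at $9.99 = 2447.0 < 3700, so use break Q=3700: TC = 46,580×$9.99 + (46,580/3700.0)×122 + (3700.0/2)×0.19×$9.99 = $470,381.57.
Lowest total cost among the candidates is at Q = 3700.0.

TC* ≈ $470,382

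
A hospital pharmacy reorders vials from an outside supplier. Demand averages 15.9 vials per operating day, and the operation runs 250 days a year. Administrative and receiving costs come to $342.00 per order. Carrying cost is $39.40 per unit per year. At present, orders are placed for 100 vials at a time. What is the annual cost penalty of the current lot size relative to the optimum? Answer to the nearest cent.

Extra cost ≈ $5,214.40 per year

Annual demand D = 15.9 × 250 = 3,975.
EOQ = √(2DS/H) = √(2 × 3,975 × 342 / 39.4) ≈ 262.69.
Cost at Q* = (D/Q*)S + (Q*/2)H = √(2DSH) ≈ $10,350.10.
Cost at Q = 100: (3,975/100)×342 + (100/2)×39.4 = $13,594.50 + $1,970.00 = $15,564.50.
Excess = $15,564.50 − $10,350.10 = $5,214.40.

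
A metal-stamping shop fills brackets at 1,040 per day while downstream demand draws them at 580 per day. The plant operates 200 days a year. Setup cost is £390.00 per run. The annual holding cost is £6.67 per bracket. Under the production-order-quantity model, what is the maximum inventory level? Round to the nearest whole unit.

I_max ≈ 2,449 brackets

Annual demand D = 580 × 200 = 116,000.
Production build-up factor (1 − d/p) = 1 − 580/1,040 = 0.4423.
Q* = √(2DS / (H(1 − d/p))) = √(2 × 116,000 × 390 / (6.67 × 0.4423)).
= √(90,480,000 / 2.9502) ≈ 5537.977.
Maximum inventory = Q*(1 − d/p) = 5537.977 × 0.4423 ≈ 2449.490.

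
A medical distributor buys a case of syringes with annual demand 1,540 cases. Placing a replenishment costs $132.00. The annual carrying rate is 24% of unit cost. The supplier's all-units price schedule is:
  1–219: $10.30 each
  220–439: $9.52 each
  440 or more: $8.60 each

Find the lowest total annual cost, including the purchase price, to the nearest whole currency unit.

TC* ≈ $14,160

Holding cost per unit per year at price C is H = 0.24·C.
For each price level, check whether its EOQ is feasible; otherwise the best quantity at that price is the breakpoint.
Tier 1 ($10.30): EOQ = 405.5 exceeds tier's upper bound 219, so this tier is dominated.
EOQ at $9.52 = 421.8 (feasible in tier 2): TC = 1,540×$9.52 + (1,540/421.8)×132 + (421.8/2)×0.24×$9.52 = $15,624.60.
EOQ at $8.60 = 443.8 (feasible in tier 3): TC = 1,540×$8.60 + (1,540/443.8)×132 + (443.8/2)×0.24×$8.60 = $14,160.05.
Lowest total cost among the candidates is at Q = 443.8.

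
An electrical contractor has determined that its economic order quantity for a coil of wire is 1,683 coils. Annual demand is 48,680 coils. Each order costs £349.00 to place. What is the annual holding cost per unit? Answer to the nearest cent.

Invert the EOQ relation Q*² = 2DS/H.
From Q* = √(2DS/H): H = 2DS / Q*² = 2 × 48,680 × 349 / 1,683² = 11.9960.

H ≈ £12.00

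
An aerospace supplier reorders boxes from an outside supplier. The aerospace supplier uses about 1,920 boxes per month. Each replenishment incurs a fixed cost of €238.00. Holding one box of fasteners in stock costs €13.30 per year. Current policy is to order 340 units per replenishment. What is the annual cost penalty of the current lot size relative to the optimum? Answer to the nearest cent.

Extra cost ≈ €6,311.68 per year

Annual demand D = 1,920 × 12 = 23,040.
EOQ = √(2DS/H) = √(2 × 23,040 × 238 / 13.3) ≈ 908.07.
Cost at Q* = (D/Q*)S + (Q*/2)H = √(2DSH) ≈ €12,077.32.
Cost at Q = 340: (23,040/340)×238 + (340/2)×13.3 = €16,128.00 + €2,261.00 = €18,389.00.
Excess = €18,389.00 − €12,077.32 = €6,311.68.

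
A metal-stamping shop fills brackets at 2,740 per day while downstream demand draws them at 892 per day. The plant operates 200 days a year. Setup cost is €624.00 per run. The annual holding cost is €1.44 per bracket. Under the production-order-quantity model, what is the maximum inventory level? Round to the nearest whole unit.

I_max ≈ 10,212 brackets

Annual demand D = 892 × 200 = 178,400.
Production build-up factor (1 − d/p) = 1 − 892/2,740 = 0.6745.
Q* = √(2DS / (H(1 − d/p))) = √(2 × 178,400 × 624 / (1.44 × 0.6745)).
= √(222,643,200 / 0.9712) ≈ 15140.763.
Maximum inventory = Q*(1 − d/p) = 15140.763 × 0.6745 ≈ 10211.726.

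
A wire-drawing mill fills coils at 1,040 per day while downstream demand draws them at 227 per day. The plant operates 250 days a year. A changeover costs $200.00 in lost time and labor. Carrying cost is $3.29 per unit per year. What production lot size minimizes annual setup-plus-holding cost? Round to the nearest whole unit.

Q* ≈ 2,971 coils

Annual demand D = 227 × 250 = 56,750.
Production build-up factor (1 − d/p) = 1 − 227/1,040 = 0.7817.
Q* = √(2DS / (H(1 − d/p))) = √(2 × 56,750 × 200 / (3.29 × 0.7817)).
= √(22,700,000 / 2.5719) ≈ 2970.889.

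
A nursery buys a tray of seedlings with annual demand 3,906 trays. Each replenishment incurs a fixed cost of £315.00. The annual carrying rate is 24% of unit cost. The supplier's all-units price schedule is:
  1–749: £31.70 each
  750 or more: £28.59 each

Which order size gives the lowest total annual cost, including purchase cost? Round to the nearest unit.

Q* ≈ 750 trays

Holding cost per unit per year at price C is H = 0.24·C.
For each price level, check whether its EOQ is feasible; otherwise the best quantity at that price is the breakpoint.
EOQ at £31.70 = 568.7 (feasible in tier 1): TC = 3,906×£31.70 + (3,906/568.7)×315 + (568.7/2)×0.24×£31.70 = £128,147.05.
EOQ at £28.59 = 598.9 < 750, so use break Q=750: TC = 3,906×£28.59 + (3,906/750.0)×315 + (750.0/2)×0.24×£28.59 = £115,886.16.
Lowest total cost is £115,886.16 at Q = 750.0.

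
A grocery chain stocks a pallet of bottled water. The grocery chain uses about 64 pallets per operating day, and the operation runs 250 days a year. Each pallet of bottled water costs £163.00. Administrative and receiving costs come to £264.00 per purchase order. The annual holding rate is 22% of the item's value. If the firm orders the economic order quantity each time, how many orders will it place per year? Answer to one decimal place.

Annual demand D = 64 × 250 = 16,000.
Holding cost H = 0.22 × £163.00 = £35.8600 per unit per year.
Q* = √(2DS/H) = √(2 × 16,000 × 264 / 35.86) ≈ 485.37.
Orders per year = D / Q* = 16,000 / 485.37 ≈ 32.965.

N ≈ 33.0 orders per year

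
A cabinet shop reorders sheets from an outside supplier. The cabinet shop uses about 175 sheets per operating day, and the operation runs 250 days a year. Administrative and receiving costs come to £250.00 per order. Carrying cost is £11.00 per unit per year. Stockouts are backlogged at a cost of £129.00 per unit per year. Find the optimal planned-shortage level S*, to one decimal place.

Annual demand D = 175 × 250 = 43,750.
With planned backorders, Q* = √(2DS/H) · √((H+B)/B).
√(2DS/H) = √(2 × 43,750 × 250 / 11) = 1410.190.
√((H+B)/B) = √((11+129)/129) = 1.0418.
Q* ≈ 1469.085.
S* = Q* · H/(H+B) = 1469.085 × 11/140 ≈ 115.428.

S* ≈ 115.4 sheets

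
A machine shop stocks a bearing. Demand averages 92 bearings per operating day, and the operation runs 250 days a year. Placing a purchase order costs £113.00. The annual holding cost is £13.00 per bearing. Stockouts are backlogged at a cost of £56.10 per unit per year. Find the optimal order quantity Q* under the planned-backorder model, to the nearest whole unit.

Q* ≈ 702 bearings

Annual demand D = 92 × 250 = 23,000.
With planned backorders, Q* = √(2DS/H) · √((H+B)/B).
√(2DS/H) = √(2 × 23,000 × 113 / 13) = 632.334.
√((H+B)/B) = √((13+56.1)/56.1) = 1.1098.
Q* ≈ 701.785.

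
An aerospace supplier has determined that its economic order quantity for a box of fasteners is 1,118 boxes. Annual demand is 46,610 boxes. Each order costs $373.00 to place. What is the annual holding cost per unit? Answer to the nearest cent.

H ≈ $27.82

Squaring Q* = √(2DS/H) gives Q*² = 2DS/H.
From Q* = √(2DS/H): H = 2DS / Q*² = 2 × 46,610 × 373 / 1,118² = 27.8185.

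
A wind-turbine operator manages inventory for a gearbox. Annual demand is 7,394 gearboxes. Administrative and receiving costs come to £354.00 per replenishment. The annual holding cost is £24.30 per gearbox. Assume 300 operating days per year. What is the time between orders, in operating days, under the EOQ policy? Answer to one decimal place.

The optimal lot size = √(2DS/H) = √(2 × 7,394 × 354 / 24.3) ≈ 464.14.
Cycle time = Q*/D × 300 = 464.14 / 7,394 × 300 ≈ 18.832 days.

T ≈ 18.8 days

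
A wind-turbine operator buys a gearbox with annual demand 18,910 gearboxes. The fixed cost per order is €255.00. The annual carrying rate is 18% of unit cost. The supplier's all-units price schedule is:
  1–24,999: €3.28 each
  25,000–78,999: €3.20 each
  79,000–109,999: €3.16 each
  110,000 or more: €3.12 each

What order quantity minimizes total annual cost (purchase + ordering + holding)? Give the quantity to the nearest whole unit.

Q* ≈ 4,042 gearboxes

Holding cost per unit per year at price C is H = 0.18·C.
For each price level, check whether its EOQ is feasible; otherwise the best quantity at that price is the breakpoint.
EOQ at €3.28 = 4041.6 (feasible in tier 1): TC = 18,910×€3.28 + (18,910/4041.6)×255 + (4041.6/2)×0.18×€3.28 = €64,410.98.
EOQ at €3.20 = 4091.8 < 25000, so use break Q=25000: TC = 18,910×€3.20 + (18,910/25000.0)×255 + (25000.0/2)×0.18×€3.20 = €67,904.88.
EOQ at €3.16 = 4117.7 < 79000, so use break Q=79000: TC = 18,910×€3.16 + (18,910/79000.0)×255 + (79000.0/2)×0.18×€3.16 = €82,284.24.
EOQ at €3.12 = 4144.0 < 110000, so use break Q=110000: TC = 18,910×€3.12 + (18,910/110000.0)×255 + (110000.0/2)×0.18×€3.12 = €89,931.04.
Lowest total cost is €64,410.98 at Q = 4041.6.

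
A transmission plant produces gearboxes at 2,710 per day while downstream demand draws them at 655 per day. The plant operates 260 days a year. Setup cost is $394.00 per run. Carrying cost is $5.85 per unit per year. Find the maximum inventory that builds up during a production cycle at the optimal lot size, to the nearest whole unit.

Annual demand D = 655 × 260 = 170,300.
Production build-up factor (1 − d/p) = 1 − 655/2,710 = 0.7583.
Q* = √(2DS / (H(1 − d/p))) = √(2 × 170,300 × 394 / (5.85 × 0.7583)).
= √(134,196,400 / 4.4361) ≈ 5500.108.
Maximum inventory = Q*(1 − d/p) = 5500.108 × 0.7583 ≈ 4170.746.

I_max ≈ 4,171 gearboxes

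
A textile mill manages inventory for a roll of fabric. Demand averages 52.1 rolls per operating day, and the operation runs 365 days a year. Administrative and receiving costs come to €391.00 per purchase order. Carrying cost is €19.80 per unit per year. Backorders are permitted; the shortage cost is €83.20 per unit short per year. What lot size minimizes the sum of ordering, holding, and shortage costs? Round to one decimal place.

Q* ≈ 964.3 rolls

Annual demand D = 52.1 × 365 = 19,016.5.
With planned backorders, Q* = √(2DS/H) · √((H+B)/B).
√(2DS/H) = √(2 × 19,016.5 × 391 / 19.8) = 866.635.
√((H+B)/B) = √((19.8+83.2)/83.2) = 1.1126.
Q* ≈ 964.257.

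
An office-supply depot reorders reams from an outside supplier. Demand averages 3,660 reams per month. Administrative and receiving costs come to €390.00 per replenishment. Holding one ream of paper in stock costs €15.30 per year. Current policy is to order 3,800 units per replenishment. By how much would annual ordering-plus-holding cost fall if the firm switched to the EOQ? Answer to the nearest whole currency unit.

Annual demand D = 3,660 × 12 = 43,920.
EOQ = √(2DS/H) = √(2 × 43,920 × 390 / 15.3) ≈ 1496.35.
Cost at Q* = (D/Q*)S + (Q*/2)H = √(2DSH) ≈ €22,894.13.
Cost at Q = 3,800: (43,920/3,800)×390 + (3,800/2)×15.3 = €4,507.58 + €29,070.00 = €33,577.58.
Excess = €33,577.58 − €22,894.13 = €10,683.45.

Extra cost ≈ €10,683 per year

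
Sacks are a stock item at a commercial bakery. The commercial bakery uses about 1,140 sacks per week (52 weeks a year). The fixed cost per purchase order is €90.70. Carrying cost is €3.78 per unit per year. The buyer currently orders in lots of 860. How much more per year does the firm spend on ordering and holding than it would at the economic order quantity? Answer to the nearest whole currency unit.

Annual demand D = 1,140 × 52 = 59,280.
EOQ = √(2DS/H) = √(2 × 59,280 × 90.7 / 3.78) ≈ 1686.66.
Cost at Q* = (D/Q*)S + (Q*/2)H = √(2DSH) ≈ €6,375.56.
Cost at Q = 860: (59,280/860)×90.7 + (860/2)×3.78 = €6,251.97 + €1,625.40 = €7,877.37.
Excess = €7,877.37 − €6,375.56 = €1,501.81.

Extra cost ≈ €1,502 per year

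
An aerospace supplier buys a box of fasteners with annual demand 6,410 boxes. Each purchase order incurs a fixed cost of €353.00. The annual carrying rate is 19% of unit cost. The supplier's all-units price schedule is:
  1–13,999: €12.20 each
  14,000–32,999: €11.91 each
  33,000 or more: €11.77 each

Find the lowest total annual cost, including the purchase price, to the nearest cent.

TC* ≈ €81,440.83

Holding cost per unit per year at price C is H = 0.19·C.
For each price level, check whether its EOQ is feasible; otherwise the best quantity at that price is the breakpoint.
EOQ at €12.20 = 1397.3 (feasible in tier 1): TC = 6,410×€12.20 + (6,410/1397.3)×353 + (1397.3/2)×0.19×€12.20 = €81,440.83.
EOQ at €11.91 = 1414.2 < 14000, so use break Q=14000: TC = 6,410×€11.91 + (6,410/14000.0)×353 + (14000.0/2)×0.19×€11.91 = €92,345.02.
EOQ at €11.77 = 1422.5 < 33000, so use break Q=33000: TC = 6,410×€11.77 + (6,410/33000.0)×353 + (33000.0/2)×0.19×€11.77 = €112,413.22.
Lowest total cost among the candidates is at Q = 1397.3.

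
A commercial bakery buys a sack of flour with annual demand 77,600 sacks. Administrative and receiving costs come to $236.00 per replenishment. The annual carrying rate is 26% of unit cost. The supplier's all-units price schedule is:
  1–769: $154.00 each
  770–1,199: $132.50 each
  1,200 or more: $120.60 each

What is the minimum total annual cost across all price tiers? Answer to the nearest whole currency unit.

Holding cost per unit per year at price C is H = 0.26·C.
For each price level, check whether its EOQ is feasible; otherwise the best quantity at that price is the breakpoint.
Tier 1 ($154.00): EOQ = 956.4 exceeds tier's upper bound 769, so this tier is dominated.
EOQ at $132.50 = 1031.1 (feasible in tier 2): TC = 77,600×$132.50 + (77,600/1031.1)×236 + (1031.1/2)×0.26×$132.50 = $10,317,521.92.
EOQ at $120.60 = 1080.8 < 1200, so use break Q=1200: TC = 77,600×$120.60 + (77,600/1200.0)×236 + (1200.0/2)×0.26×$120.60 = $9,392,634.93.
Lowest total cost among the candidates is at Q = 1200.0.

TC* ≈ $9,392,635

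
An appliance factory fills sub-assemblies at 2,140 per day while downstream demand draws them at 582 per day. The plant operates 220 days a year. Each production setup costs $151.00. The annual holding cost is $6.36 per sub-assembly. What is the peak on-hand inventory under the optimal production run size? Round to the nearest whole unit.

I_max ≈ 2,104 sub-assemblies

Annual demand D = 582 × 220 = 128,040.
Production build-up factor (1 − d/p) = 1 − 582/2,140 = 0.7280.
Q* = √(2DS / (H(1 − d/p))) = √(2 × 128,040 × 151 / (6.36 × 0.7280)).
= √(38,668,080 / 4.6303) ≈ 2889.821.
Maximum inventory = Q*(1 − d/p) = 2889.821 × 0.7280 ≈ 2103.898.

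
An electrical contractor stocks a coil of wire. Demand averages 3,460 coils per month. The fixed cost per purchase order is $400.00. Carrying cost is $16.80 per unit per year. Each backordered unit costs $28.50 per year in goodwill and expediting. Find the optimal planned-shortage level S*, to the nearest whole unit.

Annual demand D = 3,460 × 12 = 41,520.
With planned backorders, Q* = √(2DS/H) · √((H+B)/B).
√(2DS/H) = √(2 × 41,520 × 400 / 16.8) = 1406.109.
√((H+B)/B) = √((16.8+28.5)/28.5) = 1.2607.
Q* ≈ 1772.743.
S* = Q* · H/(H+B) = 1772.743 × 16.8/45.3 ≈ 657.441.

S* ≈ 657 coils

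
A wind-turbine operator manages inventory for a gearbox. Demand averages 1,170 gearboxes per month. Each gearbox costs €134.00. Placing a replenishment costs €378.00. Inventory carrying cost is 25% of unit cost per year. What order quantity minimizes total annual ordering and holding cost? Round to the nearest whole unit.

Q* ≈ 563 gearboxes

Annual demand D = 1,170 × 12 = 14,040.
Holding cost H = 0.25 × €134.00 = €33.5000 per unit per year.
EOQ = √(2DS / H) = √(2 × 14,040 × 378 / 33.5).
= √(10,614,240 / 33.5) = √316,842.9851 ≈ 562.888.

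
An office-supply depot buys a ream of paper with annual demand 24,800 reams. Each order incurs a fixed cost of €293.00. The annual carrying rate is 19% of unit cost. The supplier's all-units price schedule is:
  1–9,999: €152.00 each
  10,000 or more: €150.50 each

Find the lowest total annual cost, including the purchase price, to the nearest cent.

Holding cost per unit per year at price C is H = 0.19·C.
For each price level, check whether its EOQ is feasible; otherwise the best quantity at that price is the breakpoint.
EOQ at €152.00 = 709.4 (feasible in tier 1): TC = 24,800×€152.00 + (24,800/709.4)×293 + (709.4/2)×0.19×€152.00 = €3,790,086.76.
EOQ at €150.50 = 712.9 < 10000, so use break Q=10000: TC = 24,800×€150.50 + (24,800/10000.0)×293 + (10000.0/2)×0.19×€150.50 = €3,876,101.64.
Lowest total cost among the candidates is at Q = 709.4.

TC* ≈ €3,790,086.76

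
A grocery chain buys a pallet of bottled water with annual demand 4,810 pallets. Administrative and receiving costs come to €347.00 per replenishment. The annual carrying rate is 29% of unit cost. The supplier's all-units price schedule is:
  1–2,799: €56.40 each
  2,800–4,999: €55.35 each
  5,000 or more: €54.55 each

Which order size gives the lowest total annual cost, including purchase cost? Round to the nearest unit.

Holding cost per unit per year at price C is H = 0.29·C.
For each price level, check whether its EOQ is feasible; otherwise the best quantity at that price is the breakpoint.
EOQ at €56.40 = 451.8 (feasible in tier 1): TC = 4,810×€56.40 + (4,810/451.8)×347 + (451.8/2)×0.29×€56.40 = €278,673.09.
EOQ at €55.35 = 456.0 < 2800, so use break Q=2800: TC = 4,810×€55.35 + (4,810/2800.0)×347 + (2800.0/2)×0.29×€55.35 = €289,301.70.
EOQ at €54.55 = 459.4 < 5000, so use break Q=5000: TC = 4,810×€54.55 + (4,810/5000.0)×347 + (5000.0/2)×0.29×€54.55 = €302,268.06.
Lowest total cost is €278,673.09 at Q = 451.8.

Q* ≈ 452 pallets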